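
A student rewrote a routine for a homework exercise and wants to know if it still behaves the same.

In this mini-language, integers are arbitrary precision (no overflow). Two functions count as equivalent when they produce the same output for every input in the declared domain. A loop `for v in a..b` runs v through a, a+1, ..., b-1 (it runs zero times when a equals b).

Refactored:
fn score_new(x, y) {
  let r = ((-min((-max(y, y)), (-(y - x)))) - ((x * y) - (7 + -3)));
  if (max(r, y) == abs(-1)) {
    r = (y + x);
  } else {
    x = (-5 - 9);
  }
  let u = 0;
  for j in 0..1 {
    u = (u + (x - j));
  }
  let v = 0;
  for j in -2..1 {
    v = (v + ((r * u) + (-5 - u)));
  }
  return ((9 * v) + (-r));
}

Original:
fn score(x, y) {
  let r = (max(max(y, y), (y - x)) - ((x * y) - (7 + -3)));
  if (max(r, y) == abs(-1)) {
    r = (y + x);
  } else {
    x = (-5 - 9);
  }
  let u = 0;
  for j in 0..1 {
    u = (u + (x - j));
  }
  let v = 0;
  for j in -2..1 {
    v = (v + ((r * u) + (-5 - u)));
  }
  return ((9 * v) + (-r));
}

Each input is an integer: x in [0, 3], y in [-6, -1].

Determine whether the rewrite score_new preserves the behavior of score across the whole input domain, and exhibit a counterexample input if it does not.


The two are interchangeable: min/max/abs usage differs, and every declared input agrees.
One worked example (x=0, y=-3) — score: r becomes 1; next (max(r, y) == abs(-1)) evaluates to true; next r becomes -3; next u becomes 0; next at j=0:; next u becomes 0; next v becomes 0; next at j=-2:; next v becomes -5; next at j=-1:; next v becomes -10; next at j=0:; next v becomes -15; next final value -132; score_new: r becomes 1; next (max(r, y) == abs(-1)) evaluates to true; next r becomes -3; next u becomes 0; next at j=0:; next u becomes 0; next v becomes 0; next at j=-2:; next v becomes -5; next at j=-1:; next v becomes -10; next at j=0:; next v becomes -15; next final value -132; agreement on -132.
An exhaustive pass over the 24 declared inputs shows identical outputs.
verdict: equivalent


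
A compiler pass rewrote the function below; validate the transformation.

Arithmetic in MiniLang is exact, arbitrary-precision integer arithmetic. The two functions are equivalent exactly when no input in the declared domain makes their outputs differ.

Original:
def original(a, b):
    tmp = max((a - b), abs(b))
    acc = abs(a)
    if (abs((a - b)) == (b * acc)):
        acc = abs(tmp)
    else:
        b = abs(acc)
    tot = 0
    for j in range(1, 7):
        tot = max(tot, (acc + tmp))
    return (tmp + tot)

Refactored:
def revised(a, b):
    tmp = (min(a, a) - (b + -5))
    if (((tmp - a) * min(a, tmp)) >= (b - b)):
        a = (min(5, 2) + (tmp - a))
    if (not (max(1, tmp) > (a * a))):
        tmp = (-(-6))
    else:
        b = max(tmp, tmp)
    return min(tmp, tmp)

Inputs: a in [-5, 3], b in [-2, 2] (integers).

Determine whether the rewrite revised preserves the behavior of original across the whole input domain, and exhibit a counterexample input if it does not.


Run the pair on a=-5, b=-2.
original: tmp = 2; acc = 5; (abs((a - b)) == (b * acc)) -> false; b = 5; tot = 0; [j=1]; tot = 7; [j=2]; tot = 7; [j=3]; tot = 7; [j=4]; tot = 7; [j=5]; tot = 7; [j=6]; tot = 7; return 9
revised: tmp = 2; (((tmp - a) * min(a, tmp)) >= (b - b)) -> false; (not (max(1, tmp) > (a * a))) -> true; tmp = 6; return 6
9 and 6 differ, so these are not the same function on this domain.
verdict: not equivalent; witness: a=-5, b=-2


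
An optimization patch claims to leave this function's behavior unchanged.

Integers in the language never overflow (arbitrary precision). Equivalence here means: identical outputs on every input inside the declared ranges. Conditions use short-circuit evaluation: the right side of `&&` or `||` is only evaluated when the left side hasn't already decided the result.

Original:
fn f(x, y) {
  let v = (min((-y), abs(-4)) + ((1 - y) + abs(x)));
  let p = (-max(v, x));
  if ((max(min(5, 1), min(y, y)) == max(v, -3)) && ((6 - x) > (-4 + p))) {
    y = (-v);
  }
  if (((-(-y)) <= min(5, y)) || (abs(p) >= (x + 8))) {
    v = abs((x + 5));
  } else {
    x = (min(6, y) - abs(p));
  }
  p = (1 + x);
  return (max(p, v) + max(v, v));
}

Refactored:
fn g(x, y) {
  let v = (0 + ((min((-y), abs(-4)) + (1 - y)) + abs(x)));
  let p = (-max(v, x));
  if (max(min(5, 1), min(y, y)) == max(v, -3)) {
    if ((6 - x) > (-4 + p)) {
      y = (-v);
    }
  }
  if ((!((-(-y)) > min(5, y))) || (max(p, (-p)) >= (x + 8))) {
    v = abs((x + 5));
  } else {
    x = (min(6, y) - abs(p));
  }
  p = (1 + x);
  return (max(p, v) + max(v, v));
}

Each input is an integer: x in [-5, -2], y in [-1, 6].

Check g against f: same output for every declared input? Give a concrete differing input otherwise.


Side by side, the visible changes include: min/max/abs usage differs; and statement counts differ; and boolean connective usage differs; and branching structure differs; and comparison usage differs; and arithmetic usage differs; and constant usage differs.
As a probe, take x=-2, y=1: f runs v=1, then p=-1, then ((max(min(5, 1), min(y, y)) == max(v, -3)) && ((6 - x) > (-4 + p))) is true, then y=-1, then (((-(-y)) <= min(5, y)) || (abs(p) >= (x + 8))) is true, then v=3, then p=-1, then returns 6; g runs v=1, then p=-1, then (max(min(5, 1), min(y, y)) == max(v, -3)) is true, then ((6 - x) > (-4 + p)) is true, then y=-1, then ((!((-(-y)) > min(5, y))) || (max(p, (-p)) >= (x + 8))) is true, then v=3, then p=-1, then returns 6; both end at 6.
Checked all 32 inputs in the declared domain: the outputs agree on every one.
verdict: equivalent


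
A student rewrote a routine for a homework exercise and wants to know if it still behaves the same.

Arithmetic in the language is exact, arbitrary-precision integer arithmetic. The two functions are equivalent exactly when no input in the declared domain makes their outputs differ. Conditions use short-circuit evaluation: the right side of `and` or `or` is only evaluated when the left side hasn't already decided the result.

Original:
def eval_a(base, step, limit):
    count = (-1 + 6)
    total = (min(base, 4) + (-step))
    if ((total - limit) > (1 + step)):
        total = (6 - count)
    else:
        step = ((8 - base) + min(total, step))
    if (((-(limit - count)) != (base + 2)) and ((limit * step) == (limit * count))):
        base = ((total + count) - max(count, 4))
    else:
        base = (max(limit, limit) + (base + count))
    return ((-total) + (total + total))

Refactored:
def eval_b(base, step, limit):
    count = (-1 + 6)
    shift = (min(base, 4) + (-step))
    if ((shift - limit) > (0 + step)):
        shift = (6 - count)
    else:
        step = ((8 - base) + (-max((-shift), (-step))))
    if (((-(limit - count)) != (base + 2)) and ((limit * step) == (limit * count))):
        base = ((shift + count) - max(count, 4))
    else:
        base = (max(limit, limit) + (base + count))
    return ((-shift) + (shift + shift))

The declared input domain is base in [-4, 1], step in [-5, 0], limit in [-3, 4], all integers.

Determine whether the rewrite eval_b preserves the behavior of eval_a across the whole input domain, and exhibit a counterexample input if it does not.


Evaluate both at base=-4, step=-4, limit=3.
eval_a: count becomes 5; next total becomes 0; next ((total - limit) > (1 + step)) evaluates to false; next step becomes 8; next (((-(limit - count)) != (base + 2)) and ((limit * step) == (limit * count))) evaluates to false; next base becomes 4; next final value 0
eval_b: count becomes 5; next shift becomes 0; next ((shift - limit) > (0 + step)) evaluates to true; next shift becomes 1; next (((-(limit - count)) != (base + 2)) and ((limit * step) == (limit * count))) evaluates to false; next base becomes 4; next final value 1
0 vs 1 — the two versions disagree here.
verdict: not equivalent; witness: base=-4, step=-4, limit=3


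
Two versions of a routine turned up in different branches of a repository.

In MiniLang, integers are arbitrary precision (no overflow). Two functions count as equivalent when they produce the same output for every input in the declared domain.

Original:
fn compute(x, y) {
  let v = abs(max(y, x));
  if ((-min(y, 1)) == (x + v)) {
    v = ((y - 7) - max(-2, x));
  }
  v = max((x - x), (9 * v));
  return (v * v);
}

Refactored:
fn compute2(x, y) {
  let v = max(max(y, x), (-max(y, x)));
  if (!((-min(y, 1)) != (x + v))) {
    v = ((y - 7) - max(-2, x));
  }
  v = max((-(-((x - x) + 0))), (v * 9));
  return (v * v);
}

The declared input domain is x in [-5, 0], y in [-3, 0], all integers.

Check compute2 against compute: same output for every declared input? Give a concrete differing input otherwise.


The two are interchangeable: comparison usage differs, and boolean connective usage differs, and min/max/abs usage differs, and constant usage differs, and arithmetic usage differs, and every declared input agrees.
One worked example (x=0, y=0) — compute: v=0, then ((-min(y, 1)) == (x + v)) is true, then v=-7, then v=0, then returns 0; compute2: v=0, then (!((-min(y, 1)) != (x + v))) is true, then v=-7, then v=0, then returns 0; agreement on 0.
Checked all 24 inputs in the declared domain: the outputs agree on every one.
verdict: equivalent


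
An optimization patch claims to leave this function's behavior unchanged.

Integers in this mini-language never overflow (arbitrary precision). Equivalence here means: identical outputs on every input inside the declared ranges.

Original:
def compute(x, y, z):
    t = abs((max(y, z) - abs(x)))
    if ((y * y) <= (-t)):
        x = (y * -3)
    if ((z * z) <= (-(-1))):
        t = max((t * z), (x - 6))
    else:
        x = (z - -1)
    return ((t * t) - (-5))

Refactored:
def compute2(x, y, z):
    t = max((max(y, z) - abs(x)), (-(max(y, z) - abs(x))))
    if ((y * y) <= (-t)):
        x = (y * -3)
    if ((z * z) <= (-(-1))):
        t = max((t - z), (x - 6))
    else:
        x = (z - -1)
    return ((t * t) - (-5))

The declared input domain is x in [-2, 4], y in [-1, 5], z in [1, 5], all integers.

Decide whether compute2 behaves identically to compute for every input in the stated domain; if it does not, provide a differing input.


Evaluate both at x=-2, y=-1, z=1.
compute: t = 1; ((y * y) <= (-t)) -> false; ((z * z) <= (-(-1))) -> true; t = 1; return 6
compute2: t = 1; ((y * y) <= (-t)) -> false; ((z * z) <= (-(-1))) -> true; t = 0; return 5
6 != 5, so the rewrite changes behavior.
verdict: not equivalent; witness: x=-2, y=-1, z=1


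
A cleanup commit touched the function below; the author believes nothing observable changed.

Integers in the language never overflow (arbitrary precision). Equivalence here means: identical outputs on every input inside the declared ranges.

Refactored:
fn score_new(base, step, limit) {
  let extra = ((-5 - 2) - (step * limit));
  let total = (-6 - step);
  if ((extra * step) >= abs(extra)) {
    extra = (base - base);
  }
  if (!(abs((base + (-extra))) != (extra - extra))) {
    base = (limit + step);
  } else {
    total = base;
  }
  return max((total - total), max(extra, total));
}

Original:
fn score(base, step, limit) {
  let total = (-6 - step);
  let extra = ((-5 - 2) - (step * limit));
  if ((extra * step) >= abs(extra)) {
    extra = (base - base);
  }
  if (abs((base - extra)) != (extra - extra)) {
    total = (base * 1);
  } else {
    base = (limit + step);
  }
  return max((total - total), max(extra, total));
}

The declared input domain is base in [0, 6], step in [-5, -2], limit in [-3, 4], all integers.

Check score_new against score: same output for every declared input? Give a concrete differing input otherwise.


Side by side, the visible changes include: boolean connective usage differs; constant usage differs; arithmetic usage differs.
One worked example (base=1, step=-4, limit=-1) — score: total=-2, then extra=-11, then ((extra * step) >= abs(extra)) is true, then extra=0, then (abs((base - extra)) != (extra - extra)) is true, then total=1, then returns 1; score_new: extra=-11, then total=-2, then ((extra * step) >= abs(extra)) is true, then extra=0, then (!(abs((base + (-extra))) != (extra - extra))) is false, then total=1, then returns 1; agreement on 1.
Every one of the 224 inputs gives matching results.
verdict: equivalent


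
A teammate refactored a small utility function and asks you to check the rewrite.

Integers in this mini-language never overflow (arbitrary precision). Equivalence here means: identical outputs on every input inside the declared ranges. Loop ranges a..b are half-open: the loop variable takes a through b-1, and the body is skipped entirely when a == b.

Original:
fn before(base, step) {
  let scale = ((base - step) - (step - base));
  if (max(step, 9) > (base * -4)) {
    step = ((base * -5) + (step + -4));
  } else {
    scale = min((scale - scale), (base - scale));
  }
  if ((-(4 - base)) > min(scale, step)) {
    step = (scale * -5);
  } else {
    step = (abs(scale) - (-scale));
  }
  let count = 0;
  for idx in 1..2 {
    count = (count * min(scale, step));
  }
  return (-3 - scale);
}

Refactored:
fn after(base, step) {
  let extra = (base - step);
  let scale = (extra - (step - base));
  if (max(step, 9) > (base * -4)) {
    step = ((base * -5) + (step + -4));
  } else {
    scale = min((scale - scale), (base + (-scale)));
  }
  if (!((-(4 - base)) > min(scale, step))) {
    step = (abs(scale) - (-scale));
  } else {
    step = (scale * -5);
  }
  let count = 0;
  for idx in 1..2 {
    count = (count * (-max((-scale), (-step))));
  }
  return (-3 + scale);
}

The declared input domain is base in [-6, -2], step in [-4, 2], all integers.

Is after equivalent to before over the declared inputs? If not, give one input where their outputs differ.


There is a counterexample at base=-6, step=-4: -1 on one side, -5 on the other.
before: scale := -4 | (max(step, 9) > (base * -4)): false | scale := -2 | ((-(4 - base)) > min(scale, step)): false | step := 0 | count := 0 | iter idx=1: | count := 0 | result -1
after: extra := -2 | scale := -4 | (max(step, 9) > (base * -4)): false | scale := -2 | (!((-(4 - base)) > min(scale, step))): true | step := 0 | count := 0 | iter idx=1: | count := 0 | result -5
verdict: not equivalent; witness: base=-6, step=-4


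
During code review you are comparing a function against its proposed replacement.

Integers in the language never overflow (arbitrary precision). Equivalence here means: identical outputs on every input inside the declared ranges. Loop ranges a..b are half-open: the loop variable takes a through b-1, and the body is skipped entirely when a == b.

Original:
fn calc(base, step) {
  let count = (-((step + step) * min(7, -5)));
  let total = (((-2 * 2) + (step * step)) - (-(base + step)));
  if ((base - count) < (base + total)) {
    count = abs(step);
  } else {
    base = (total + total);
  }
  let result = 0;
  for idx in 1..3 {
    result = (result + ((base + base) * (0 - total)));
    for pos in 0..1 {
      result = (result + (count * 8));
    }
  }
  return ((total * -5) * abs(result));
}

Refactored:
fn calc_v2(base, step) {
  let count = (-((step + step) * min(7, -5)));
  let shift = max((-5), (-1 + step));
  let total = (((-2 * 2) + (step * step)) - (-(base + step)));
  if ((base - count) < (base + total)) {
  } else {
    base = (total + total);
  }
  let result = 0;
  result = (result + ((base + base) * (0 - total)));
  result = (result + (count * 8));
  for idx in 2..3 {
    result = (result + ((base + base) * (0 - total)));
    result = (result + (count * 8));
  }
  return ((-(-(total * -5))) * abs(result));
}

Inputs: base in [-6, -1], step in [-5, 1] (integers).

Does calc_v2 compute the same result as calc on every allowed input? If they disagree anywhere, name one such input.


These are not equivalent — on base=-6, step=1 the outputs split (7040 vs 1280).
calc: count = 10; total = -8; ((base - count) < (base + total)) -> true; count = 1; result = 0; [idx=1]; result = -96; [pos=0]; result = -88; [idx=2]; result = -184; [pos=0]; result = -176; return 7040
calc_v2: count = 10; shift = 0; total = -8; ((base - count) < (base + total)) -> true; result = 0; result = -96; result = -16; [idx=2]; result = -112; result = -32; return 1280
verdict: not equivalent; witness: base=-6, step=1


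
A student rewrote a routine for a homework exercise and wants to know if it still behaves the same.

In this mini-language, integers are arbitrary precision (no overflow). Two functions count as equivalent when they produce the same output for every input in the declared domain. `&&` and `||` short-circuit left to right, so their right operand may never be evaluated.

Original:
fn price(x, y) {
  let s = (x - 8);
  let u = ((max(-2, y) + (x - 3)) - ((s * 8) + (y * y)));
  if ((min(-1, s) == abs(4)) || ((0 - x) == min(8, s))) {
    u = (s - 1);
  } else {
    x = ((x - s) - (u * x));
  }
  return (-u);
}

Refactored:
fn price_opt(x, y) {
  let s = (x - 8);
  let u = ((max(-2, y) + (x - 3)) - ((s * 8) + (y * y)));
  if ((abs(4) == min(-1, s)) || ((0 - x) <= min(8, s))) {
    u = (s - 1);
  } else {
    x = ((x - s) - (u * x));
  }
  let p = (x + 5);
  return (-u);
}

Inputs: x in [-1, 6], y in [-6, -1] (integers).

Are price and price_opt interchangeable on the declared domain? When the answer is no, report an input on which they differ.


At x=5, y=-6: price gives 12, price_opt gives 4.
verdict: not equivalent; witness: x=5, y=-6


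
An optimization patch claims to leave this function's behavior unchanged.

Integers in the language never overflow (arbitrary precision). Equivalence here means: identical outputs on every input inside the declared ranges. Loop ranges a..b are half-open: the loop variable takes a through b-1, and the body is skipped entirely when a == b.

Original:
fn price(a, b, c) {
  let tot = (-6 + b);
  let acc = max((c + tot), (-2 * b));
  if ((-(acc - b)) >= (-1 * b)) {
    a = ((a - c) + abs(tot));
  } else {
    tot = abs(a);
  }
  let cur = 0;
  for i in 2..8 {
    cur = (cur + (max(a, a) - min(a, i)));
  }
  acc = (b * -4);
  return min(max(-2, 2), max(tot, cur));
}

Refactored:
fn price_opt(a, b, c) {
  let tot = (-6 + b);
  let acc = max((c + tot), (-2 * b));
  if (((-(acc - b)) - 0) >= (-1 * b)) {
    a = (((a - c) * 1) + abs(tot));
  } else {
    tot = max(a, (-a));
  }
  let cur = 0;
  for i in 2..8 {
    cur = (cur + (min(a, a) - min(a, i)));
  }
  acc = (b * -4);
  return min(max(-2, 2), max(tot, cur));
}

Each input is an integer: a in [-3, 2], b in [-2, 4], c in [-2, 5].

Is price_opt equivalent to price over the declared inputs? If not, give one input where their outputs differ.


The suspicious edit (`max(a, a)` became `min(a, a)`) never changes the result for any input inside the declared domain.
Tracing a=1, b=1, c=-2: price: tot=-5, then acc=-2, then ((-(acc - b)) >= (-1 * b)) is true, then a=8, then cur=0, then (i=2), then cur=6, then (i=3), then cur=11, then (i=4), then cur=15, then (i=5), then cur=18, then (i=6), then cur=20, then (i=7), then cur=21, then acc=-4, then returns 2 | price_opt: tot=-5, then acc=-2, then (((-(acc - b)) - 0) >= (-1 * b)) is true, then a=8, then cur=0, then (i=2), then cur=6, then (i=3), then cur=11, then (i=4), then cur=15, then (i=5), then cur=18, then (i=6), then cur=20, then (i=7), then cur=21, then acc=-4, then returns 2 — matching result 2.
An exhaustive pass over the 336 declared inputs shows identical outputs.
verdict: equivalent


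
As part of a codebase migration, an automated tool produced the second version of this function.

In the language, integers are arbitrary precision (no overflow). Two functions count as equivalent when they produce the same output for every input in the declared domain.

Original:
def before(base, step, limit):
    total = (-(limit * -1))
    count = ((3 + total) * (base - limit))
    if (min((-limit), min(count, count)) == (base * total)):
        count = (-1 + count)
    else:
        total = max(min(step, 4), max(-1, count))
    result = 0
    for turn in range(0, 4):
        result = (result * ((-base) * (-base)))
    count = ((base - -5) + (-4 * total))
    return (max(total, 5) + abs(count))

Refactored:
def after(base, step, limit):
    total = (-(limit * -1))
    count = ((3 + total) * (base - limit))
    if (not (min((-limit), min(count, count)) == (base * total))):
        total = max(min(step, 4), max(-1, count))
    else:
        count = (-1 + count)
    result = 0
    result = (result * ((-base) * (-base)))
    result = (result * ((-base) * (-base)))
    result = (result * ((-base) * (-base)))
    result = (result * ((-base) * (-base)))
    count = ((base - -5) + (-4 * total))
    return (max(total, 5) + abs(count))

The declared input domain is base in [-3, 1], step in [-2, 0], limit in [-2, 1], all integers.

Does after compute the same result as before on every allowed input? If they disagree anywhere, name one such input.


Reading the diff, among the changes: loop structure differs; and arithmetic usage differs; and boolean connective usage differs; and statement counts differ; and local variable names differ.
Tracing base=1, step=0, limit=1: before: total := 1 | count := 0 | (min((-limit), min(count, count)) == (base * total)): false | total := 0 | result := 0 | iter turn=0: | result := 0 | iter turn=1: | result := 0 | iter turn=2: | result := 0 | iter turn=3: | result := 0 | count := 6 | result 11 | after: total := 1 | count := 0 | (not (min((-limit), min(count, count)) == (base * total))): true | total := 0 | result := 0 | result := 0 | result := 0 | result := 0 | result := 0 | count := 6 | result 11 — matching result 11.
Every one of the 60 inputs gives matching results.
verdict: equivalent


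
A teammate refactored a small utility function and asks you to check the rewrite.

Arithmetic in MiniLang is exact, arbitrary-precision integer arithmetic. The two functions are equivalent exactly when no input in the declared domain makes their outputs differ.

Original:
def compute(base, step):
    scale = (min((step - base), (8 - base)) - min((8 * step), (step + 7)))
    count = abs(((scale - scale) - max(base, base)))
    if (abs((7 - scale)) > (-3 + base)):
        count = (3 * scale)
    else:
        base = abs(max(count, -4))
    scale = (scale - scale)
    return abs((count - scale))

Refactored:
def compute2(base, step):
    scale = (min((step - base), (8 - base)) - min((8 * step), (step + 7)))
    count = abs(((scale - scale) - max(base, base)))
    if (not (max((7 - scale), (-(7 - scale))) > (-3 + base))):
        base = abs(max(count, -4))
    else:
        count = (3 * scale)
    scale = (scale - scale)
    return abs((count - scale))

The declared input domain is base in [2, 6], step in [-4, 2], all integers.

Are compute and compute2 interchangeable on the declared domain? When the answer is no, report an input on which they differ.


Comparing the listings, the differences include: constant usage differs; also boolean connective usage differs; also min/max/abs usage differs; also arithmetic usage differs.
Tracing base=4, step=-2: compute: scale=10, then count=4, then (abs((7 - scale)) > (-3 + base)) is true, then count=30, then scale=0, then returns 30 | compute2: scale=10, then count=4, then (not (max((7 - scale), (-(7 - scale))) > (-3 + base))) is false, then count=30, then scale=0, then returns 30 — matching result 30.
Across all 35 domain points the two functions coincide.
verdict: equivalent


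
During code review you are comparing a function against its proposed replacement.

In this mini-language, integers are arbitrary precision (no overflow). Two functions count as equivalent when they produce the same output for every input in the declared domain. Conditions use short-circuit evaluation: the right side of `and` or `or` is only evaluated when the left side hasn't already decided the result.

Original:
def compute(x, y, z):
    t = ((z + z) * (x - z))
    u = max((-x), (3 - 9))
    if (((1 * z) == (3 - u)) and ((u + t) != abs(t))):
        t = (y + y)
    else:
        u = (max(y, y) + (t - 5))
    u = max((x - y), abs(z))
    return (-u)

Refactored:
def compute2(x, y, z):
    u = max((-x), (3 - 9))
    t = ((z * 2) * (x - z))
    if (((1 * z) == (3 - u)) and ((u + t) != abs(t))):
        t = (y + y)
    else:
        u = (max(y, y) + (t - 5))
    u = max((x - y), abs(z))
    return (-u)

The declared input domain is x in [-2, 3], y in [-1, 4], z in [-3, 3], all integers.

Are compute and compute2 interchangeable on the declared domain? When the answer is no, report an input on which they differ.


Comparing the listings, the differences include: constant usage differs, arithmetic usage differs.
One worked example (x=-1, y=2, z=2) — compute: t = -12; u = 1; (((1 * z) == (3 - u)) and ((u + t) != abs(t))) -> true; t = 4; u = 2; return -2; compute2: u = 1; t = -12; (((1 * z) == (3 - u)) and ((u + t) != abs(t))) -> true; t = 4; u = 2; return -2; agreement on -2.
An exhaustive pass over the 252 declared inputs shows identical outputs.
verdict: equivalent


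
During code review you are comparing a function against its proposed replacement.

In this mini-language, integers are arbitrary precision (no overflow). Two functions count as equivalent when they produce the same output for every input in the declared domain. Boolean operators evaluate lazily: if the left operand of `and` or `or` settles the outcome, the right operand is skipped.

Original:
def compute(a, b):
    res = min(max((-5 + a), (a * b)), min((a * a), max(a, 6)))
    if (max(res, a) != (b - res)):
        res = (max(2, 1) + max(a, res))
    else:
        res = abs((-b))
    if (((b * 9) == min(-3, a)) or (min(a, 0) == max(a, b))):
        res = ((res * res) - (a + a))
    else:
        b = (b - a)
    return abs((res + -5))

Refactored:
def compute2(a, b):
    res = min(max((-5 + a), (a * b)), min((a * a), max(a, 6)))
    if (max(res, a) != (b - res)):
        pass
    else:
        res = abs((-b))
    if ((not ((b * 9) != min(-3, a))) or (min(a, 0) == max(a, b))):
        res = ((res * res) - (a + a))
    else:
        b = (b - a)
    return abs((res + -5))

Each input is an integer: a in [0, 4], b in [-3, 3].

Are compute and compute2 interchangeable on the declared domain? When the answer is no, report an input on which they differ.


The rewrite breaks on a=0, b=-3, where the results are 1 and 5.
compute: res becomes 0; next (max(res, a) != (b - res)) evaluates to true; next res becomes 2; next (((b * 9) == min(-3, a)) or (min(a, 0) == max(a, b))) evaluates to true; next res becomes 4; next final value 1
compute2: res becomes 0; next (max(res, a) != (b - res)) evaluates to true; next ((not ((b * 9) != min(-3, a))) or (min(a, 0) == max(a, b))) evaluates to true; next res becomes 0; next final value 5
verdict: not equivalent; witness: a=0, b=-3


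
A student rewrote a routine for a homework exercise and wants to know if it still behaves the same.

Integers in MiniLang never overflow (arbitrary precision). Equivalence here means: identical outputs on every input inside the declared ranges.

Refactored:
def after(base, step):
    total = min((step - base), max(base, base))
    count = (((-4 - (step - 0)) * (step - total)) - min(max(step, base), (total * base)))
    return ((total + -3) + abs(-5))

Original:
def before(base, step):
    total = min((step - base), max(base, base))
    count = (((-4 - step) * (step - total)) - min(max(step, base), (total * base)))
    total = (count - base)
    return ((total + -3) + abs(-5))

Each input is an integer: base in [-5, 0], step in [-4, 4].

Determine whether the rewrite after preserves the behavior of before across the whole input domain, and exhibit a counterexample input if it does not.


The rewrite breaks on base=-5, step=-4, where the results are 11 and -3.
before: total=-5, then count=4, then total=9, then returns 11
after: total=-5, then count=4, then returns -3
verdict: not equivalent; witness: base=-5, step=-4


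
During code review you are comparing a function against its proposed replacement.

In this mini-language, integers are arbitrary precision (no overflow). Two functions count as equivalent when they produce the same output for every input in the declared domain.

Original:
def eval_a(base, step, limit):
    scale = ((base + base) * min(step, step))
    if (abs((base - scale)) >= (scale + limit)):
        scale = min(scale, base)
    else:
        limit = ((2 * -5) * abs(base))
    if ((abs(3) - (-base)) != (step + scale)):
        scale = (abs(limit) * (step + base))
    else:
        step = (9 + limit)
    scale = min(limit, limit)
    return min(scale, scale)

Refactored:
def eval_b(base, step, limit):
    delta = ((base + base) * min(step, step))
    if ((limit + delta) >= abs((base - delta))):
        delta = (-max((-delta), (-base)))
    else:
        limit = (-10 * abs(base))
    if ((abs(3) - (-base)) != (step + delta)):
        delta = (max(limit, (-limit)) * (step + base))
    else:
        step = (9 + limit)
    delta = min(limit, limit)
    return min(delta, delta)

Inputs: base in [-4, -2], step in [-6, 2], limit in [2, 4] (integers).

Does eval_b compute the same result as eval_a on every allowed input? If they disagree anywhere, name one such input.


At base=-4, step=-6, limit=2: eval_a gives 2, eval_b gives -40.
verdict: not equivalent; witness: base=-4, step=-6, limit=2


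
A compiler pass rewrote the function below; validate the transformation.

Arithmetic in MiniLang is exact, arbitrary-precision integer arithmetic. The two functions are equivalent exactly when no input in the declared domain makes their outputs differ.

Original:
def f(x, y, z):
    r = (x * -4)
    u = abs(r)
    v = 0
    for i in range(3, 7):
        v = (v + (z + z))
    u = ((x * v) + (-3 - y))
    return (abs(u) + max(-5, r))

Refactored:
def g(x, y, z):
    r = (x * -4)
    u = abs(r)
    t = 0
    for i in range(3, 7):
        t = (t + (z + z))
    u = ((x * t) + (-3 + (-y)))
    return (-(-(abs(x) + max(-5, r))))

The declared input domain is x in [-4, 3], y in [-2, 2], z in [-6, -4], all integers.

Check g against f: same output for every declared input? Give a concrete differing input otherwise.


These are not equivalent — on x=-4, y=-2, z=-6 the outputs split (207 vs 20).
f: r=16, then u=16, then v=0, then (i=3), then v=-12, then (i=4), then v=-24, then (i=5), then v=-36, then (i=6), then v=-48, then u=191, then returns 207
g: r=16, then u=16, then t=0, then (i=3), then t=-12, then (i=4), then t=-24, then (i=5), then t=-36, then (i=6), then t=-48, then u=191, then returns 20
verdict: not equivalent; witness: x=-4, y=-2, z=-6


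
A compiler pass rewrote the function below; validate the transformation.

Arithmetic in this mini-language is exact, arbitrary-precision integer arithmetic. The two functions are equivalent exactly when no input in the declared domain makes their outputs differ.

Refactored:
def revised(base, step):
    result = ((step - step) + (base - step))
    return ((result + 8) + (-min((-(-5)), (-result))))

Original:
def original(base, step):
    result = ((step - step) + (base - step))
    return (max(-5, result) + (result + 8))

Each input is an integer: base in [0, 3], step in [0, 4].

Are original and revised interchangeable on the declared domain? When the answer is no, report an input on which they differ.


Equivalent — the differences include min/max/abs usage differs, yet no declared input distinguishes the two.
As a probe, take base=0, step=2: original runs result := -2 | result 4; revised runs result := -2 | result 4; both end at 4.
An exhaustive pass over the 20 declared inputs shows identical outputs.
verdict: equivalent


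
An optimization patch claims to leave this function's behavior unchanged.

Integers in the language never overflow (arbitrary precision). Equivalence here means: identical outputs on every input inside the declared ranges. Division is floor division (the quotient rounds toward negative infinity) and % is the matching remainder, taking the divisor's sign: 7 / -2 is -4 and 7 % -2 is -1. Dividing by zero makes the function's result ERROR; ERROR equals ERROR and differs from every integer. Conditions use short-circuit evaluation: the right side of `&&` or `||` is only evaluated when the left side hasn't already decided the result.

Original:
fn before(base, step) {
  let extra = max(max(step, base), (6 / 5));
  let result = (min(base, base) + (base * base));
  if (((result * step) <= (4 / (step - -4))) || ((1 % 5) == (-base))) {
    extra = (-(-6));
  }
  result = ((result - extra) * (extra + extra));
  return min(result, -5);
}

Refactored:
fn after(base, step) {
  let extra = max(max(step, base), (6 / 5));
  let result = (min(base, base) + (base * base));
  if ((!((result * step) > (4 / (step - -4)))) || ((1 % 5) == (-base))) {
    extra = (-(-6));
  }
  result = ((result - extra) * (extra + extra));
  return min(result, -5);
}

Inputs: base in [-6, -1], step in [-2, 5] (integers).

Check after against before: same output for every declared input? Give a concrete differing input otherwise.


Equivalent — the differences include comparison usage differs, plus boolean connective usage differs, yet no declared input distinguishes the two.
As a probe, take base=-1, step=2: before runs extra = 2; result = 0; (((result * step) <= (4 / (step - -4))) || ((1 % 5) == (-base))) -> true; extra = 6; result = -72; return -72; after runs extra = 2; result = 0; ((!((result * step) > (4 / (step - -4)))) || ((1 % 5) == (-base))) -> true; extra = 6; result = -72; return -72; both end at -72.
Sweeping the whole domain (48 inputs) finds no disagreement.
verdict: equivalent


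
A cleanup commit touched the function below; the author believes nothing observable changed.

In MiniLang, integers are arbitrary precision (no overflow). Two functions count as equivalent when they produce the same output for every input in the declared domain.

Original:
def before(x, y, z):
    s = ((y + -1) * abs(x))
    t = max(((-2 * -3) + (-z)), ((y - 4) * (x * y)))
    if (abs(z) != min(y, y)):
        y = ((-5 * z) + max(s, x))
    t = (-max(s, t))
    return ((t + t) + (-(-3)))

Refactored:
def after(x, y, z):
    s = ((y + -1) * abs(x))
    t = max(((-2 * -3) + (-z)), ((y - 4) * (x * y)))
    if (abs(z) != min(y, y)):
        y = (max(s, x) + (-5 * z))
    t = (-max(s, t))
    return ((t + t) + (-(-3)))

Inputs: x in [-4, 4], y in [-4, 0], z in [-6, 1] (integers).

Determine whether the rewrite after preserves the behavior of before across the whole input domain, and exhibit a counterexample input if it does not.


Comparing the listings, the differences include: same computation, different form.
Tracing x=4, y=-1, z=-4: before: s = -8; t = 20; (abs(z) != min(y, y)) -> true; y = 24; t = -20; return -37 | after: s = -8; t = 20; (abs(z) != min(y, y)) -> true; y = 24; t = -20; return -37 — matching result -37.
Sweeping the whole domain (360 inputs) finds no disagreement.
verdict: equivalent


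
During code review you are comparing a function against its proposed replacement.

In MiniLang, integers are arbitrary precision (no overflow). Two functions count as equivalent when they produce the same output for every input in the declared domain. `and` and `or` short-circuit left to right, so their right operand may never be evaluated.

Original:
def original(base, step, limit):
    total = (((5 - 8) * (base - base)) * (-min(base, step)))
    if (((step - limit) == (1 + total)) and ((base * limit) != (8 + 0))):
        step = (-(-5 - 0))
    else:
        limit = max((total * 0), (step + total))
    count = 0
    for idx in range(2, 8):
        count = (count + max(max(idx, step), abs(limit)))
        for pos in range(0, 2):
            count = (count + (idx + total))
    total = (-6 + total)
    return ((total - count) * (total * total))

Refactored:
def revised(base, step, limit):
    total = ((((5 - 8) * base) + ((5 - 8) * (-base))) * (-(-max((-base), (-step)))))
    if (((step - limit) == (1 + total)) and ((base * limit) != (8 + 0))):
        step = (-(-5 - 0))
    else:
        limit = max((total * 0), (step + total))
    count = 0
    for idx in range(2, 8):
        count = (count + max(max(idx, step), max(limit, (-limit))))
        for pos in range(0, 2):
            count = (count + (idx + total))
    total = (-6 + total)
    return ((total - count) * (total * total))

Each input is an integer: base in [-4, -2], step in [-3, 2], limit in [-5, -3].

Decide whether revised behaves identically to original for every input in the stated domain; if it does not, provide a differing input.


Comparing the listings, the differences include: constant usage differs, min/max/abs usage differs, arithmetic usage differs.
Tracing base=-2, step=-3, limit=-3: original: total=0, then (((step - limit) == (1 + total)) and ((base * limit) != (8 + 0))) is false, then limit=0, then count=0, then (idx=2), then count=2, then (pos=0), then count=4, then (pos=1), then count=6, then (idx=3), then count=9, then (pos=0), then count=12, then (pos=1), then count=15, then (idx=4), then count=19, then (pos=0), then count=23, then (pos=1), then count=27, then (idx=5), then count=32, then (pos=0), then count=37, then (pos=1), then count=42, then (idx=6), then count=48, then (pos=0), then count=54, then (pos=1), then count=60, then (idx=7), then count=67, then (pos=0), then count=74, then (pos=1), then count=81, then total=-6, then returns -3132 | revised: total=0, then (((step - limit) == (1 + total)) and ((base * limit) != (8 + 0))) is false, then limit=0, then count=0, then (idx=2), then count=2, then (pos=0), then count=4, then (pos=1), then count=6, then (idx=3), then count=9, then (pos=0), then count=12, then (pos=1), then count=15, then (idx=4), then count=19, then (pos=0), then count=23, then (pos=1), then count=27, then (idx=5), then count=32, then (pos=0), then count=37, then (pos=1), then count=42, then (idx=6), then count=48, then (pos=0), then count=54, then (pos=1), then count=60, then (idx=7), then count=67, then (pos=0), then count=74, then (pos=1), then count=81, then total=-6, then returns -3132 — matching result -3132.
An exhaustive pass over the 54 declared inputs shows identical outputs.
verdict: equivalent


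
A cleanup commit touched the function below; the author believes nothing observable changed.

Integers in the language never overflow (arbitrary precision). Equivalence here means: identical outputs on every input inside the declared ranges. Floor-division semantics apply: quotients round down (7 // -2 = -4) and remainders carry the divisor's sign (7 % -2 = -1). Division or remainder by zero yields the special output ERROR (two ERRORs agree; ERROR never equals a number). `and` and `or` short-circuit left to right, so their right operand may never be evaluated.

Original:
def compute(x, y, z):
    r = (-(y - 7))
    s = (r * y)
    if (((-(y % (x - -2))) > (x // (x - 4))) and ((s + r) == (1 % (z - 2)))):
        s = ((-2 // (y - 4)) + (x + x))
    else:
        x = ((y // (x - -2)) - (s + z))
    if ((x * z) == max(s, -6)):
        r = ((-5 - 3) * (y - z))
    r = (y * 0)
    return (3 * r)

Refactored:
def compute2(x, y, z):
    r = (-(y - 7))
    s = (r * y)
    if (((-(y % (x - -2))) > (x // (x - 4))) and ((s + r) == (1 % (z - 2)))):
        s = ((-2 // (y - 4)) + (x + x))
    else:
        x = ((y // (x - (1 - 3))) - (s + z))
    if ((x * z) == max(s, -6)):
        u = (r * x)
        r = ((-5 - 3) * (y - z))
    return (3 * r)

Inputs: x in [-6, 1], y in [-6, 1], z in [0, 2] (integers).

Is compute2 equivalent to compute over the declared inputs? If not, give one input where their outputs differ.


Evaluate both at x=-6, y=-6, z=0.
compute: r=13, then s=-78, then (((-(y % (x - -2))) > (x // (x - 4))) and ((s + r) == (1 % (z - 2)))) is false, then x=79, then ((x * z) == max(s, -6)) is false, then r=0, then returns 0
compute2: r=13, then s=-78, then (((-(y % (x - -2))) > (x // (x - 4))) and ((s + r) == (1 % (z - 2)))) is false, then x=79, then ((x * z) == max(s, -6)) is false, then returns 39
0 != 39, so the rewrite changes behavior.
verdict: not equivalent; witness: x=-6, y=-6, z=0


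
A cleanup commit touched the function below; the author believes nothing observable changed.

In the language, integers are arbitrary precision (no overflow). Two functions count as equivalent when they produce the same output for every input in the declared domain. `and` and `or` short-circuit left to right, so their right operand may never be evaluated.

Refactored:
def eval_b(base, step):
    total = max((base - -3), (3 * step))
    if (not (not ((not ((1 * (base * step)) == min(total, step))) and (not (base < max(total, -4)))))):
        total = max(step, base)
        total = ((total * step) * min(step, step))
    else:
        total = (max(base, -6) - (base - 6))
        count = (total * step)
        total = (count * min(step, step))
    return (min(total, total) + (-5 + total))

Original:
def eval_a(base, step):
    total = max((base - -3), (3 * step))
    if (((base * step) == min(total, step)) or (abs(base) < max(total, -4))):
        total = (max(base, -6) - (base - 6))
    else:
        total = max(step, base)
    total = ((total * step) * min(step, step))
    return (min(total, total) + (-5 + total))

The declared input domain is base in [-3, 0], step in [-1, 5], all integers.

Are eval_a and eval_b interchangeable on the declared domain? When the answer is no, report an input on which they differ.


Consider the input base=-3, step=-1.
eval_a: total=0, then (((base * step) == min(total, step)) or (abs(base) < max(total, -4))) is false, then total=-1, then total=-1, then returns -7
eval_b: total=0, then (not (not ((not ((1 * (base * step)) == min(total, step))) and (not (base < max(total, -4)))))) is false, then total=6, then count=-6, then total=6, then returns 7
-7 != 7, so the rewrite changes behavior.
verdict: not equivalent; witness: base=-3, step=-1
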